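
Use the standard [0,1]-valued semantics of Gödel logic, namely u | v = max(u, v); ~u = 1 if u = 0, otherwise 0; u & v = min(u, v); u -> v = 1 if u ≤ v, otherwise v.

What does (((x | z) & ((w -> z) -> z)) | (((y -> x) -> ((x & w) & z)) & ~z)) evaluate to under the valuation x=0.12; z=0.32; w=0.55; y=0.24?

0.32

(x | z) = max(0.12, 0.32) = 0.32
(w -> z): 0.55 > 0.32, so result = 0.32
((w -> z) -> z): 0.32 ≤ 0.32, so result = 1
((x | z) & ((w -> z) -> z)) = min(0.32, 1) = 0.32
(y -> x): 0.24 > 0.12, so result = 0.12
(x & w) = min(0.12, 0.55) = 0.12
((x & w) & z) = min(0.12, 0.32) = 0.12
((y -> x) -> ((x & w) & z)): 0.12 ≤ 0.12, so result = 1
~z: Gödel ¬ of 0.32 = 0 (operand ≠ 0)
(((y -> x) -> ((x & w) & z)) & ~z) = min(1, 0) = 0
(((x | z) & ((w -> z) -> z)) | (((y -> x) -> ((x & w) & z)) & ~z)) = max(0.32, 0) = 0.32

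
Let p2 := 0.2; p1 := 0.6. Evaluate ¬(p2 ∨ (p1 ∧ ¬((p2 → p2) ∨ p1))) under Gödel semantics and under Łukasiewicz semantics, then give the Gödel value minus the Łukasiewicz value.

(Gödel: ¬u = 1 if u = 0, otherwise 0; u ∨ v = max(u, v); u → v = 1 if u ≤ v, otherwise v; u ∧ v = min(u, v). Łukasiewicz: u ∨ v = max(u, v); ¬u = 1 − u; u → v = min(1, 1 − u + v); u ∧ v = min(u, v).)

Gödel evaluation:
  (p2 → p2): 0.2 ≤ 0.2, so result = 1
  ((p2 → p2) ∨ p1) = max(1, 0.6) = 1
  ¬((p2 → p2) ∨ p1): Gödel ¬ of 1 = 0 (operand ≠ 0)
  (p1 ∧ ¬((p2 → p2) ∨ p1)) = min(0.6, 0) = 0
  (p2 ∨ (p1 ∧ ¬((p2 → p2) ∨ p1))) = max(0.2, 0) = 0.2
  ¬(p2 ∨ (p1 ∧ ¬((p2 → p2) ∨ p1))): Gödel ¬ of 0.2 = 0 (operand ≠ 0)
  Gödel value = 0
Łukasiewicz evaluation:
  (p2 → p2): min(1, 1 − 0.2 + 0.2) = 1
  ((p2 → p2) ∨ p1) = max(1, 0.6) = 1
  ¬((p2 → p2) ∨ p1): Łukasiewicz ¬ gives 1 − 1 = 0
  (p1 ∧ ¬((p2 → p2) ∨ p1)) = min(0.6, 0) = 0
  (p2 ∨ (p1 ∧ ¬((p2 → p2) ∨ p1))) = max(0.2, 0) = 0.2
  ¬(p2 ∨ (p1 ∧ ¬((p2 → p2) ∨ p1))): Łukasiewicz ¬ gives 1 − 0.2 = 0.8
  Łukasiewicz value = 0.8
Difference: 0 − 0.8 = -0.80

-0.80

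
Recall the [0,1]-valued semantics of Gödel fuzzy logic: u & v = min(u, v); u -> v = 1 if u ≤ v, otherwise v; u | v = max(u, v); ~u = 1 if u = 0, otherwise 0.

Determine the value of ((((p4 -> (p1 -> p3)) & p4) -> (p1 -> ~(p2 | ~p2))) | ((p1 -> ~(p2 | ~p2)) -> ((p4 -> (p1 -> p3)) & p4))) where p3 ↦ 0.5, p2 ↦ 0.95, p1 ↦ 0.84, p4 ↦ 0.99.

1.00

(p1 -> p3): 0.84 > 0.5, so result = 0.5
(p4 -> (p1 -> p3)): 0.99 > 0.5, so result = 0.5
((p4 -> (p1 -> p3)) & p4) = min(0.5, 0.99) = 0.5
~p2: Gödel ¬ of 0.95 = 0 (operand ≠ 0)
(p2 | ~p2) = max(0.95, 0) = 0.95
~(p2 | ~p2): Gödel ¬ of 0.95 = 0 (operand ≠ 0)
(p1 -> ~(p2 | ~p2)): 0.84 > 0, so result = 0
(((p4 -> (p1 -> p3)) & p4) -> (p1 -> ~(p2 | ~p2))): 0.5 > 0, so result = 0
~p2: Gödel ¬ of 0.95 = 0 (operand ≠ 0)
(p2 | ~p2) = max(0.95, 0) = 0.95
~(p2 | ~p2): Gödel ¬ of 0.95 = 0 (operand ≠ 0)
(p1 -> ~(p2 | ~p2)): 0.84 > 0, so result = 0
(p1 -> p3): 0.84 > 0.5, so result = 0.5
(p4 -> (p1 -> p3)): 0.99 > 0.5, so result = 0.5
((p4 -> (p1 -> p3)) & p4) = min(0.5, 0.99) = 0.5
((p1 -> ~(p2 | ~p2)) -> ((p4 -> (p1 -> p3)) & p4)): 0 ≤ 0.5, so result = 1
((((p4 -> (p1 -> p3)) & p4) -> (p1 -> ~(p2 | ~p2))) | ((p1 -> ~(p2 | ~p2)) -> ((p4 -> (p1 -> p3)) & p4))) = max(0, 1) = 1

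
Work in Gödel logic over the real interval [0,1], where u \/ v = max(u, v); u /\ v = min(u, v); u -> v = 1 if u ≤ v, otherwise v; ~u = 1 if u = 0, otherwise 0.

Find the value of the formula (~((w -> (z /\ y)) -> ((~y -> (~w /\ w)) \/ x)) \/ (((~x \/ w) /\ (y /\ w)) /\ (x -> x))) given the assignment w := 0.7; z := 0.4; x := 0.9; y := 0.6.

0.60

(z /\ y) = min(0.4, 0.6) = 0.4
(w -> (z /\ y)): 0.7 > 0.4, so result = 0.4
~y: Gödel ¬ of 0.6 = 0 (operand ≠ 0)
~w: Gödel ¬ of 0.7 = 0 (operand ≠ 0)
(~w /\ w) = min(0, 0.7) = 0
(~y -> (~w /\ w)): 0 ≤ 0, so result = 1
((~y -> (~w /\ w)) \/ x) = max(1, 0.9) = 1
((w -> (z /\ y)) -> ((~y -> (~w /\ w)) \/ x)): 0.4 ≤ 1, so result = 1
~((w -> (z /\ y)) -> ((~y -> (~w /\ w)) \/ x)): Gödel ¬ of 1 = 0 (operand ≠ 0)
~x: Gödel ¬ of 0.9 = 0 (operand ≠ 0)
(~x \/ w) = max(0, 0.7) = 0.7
(y /\ w) = min(0.6, 0.7) = 0.6
((~x \/ w) /\ (y /\ w)) = min(0.7, 0.6) = 0.6
(x -> x): 0.9 ≤ 0.9, so result = 1
(((~x \/ w) /\ (y /\ w)) /\ (x -> x)) = min(0.6, 1) = 0.6
(~((w -> (z /\ y)) -> ((~y -> (~w /\ w)) \/ x)) \/ (((~x \/ w) /\ (y /\ w)) /\ (x -> x))) = max(0, 0.6) = 0.6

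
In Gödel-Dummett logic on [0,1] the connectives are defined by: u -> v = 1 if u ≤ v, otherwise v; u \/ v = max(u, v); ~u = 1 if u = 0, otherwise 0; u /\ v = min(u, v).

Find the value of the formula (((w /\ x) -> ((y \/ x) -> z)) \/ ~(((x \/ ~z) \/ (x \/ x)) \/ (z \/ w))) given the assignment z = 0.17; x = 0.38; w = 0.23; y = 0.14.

(w /\ x) = min(0.23, 0.38) = 0.23
(y \/ x) = max(0.14, 0.38) = 0.38
((y \/ x) -> z): 0.38 > 0.17, so result = 0.17
((w /\ x) -> ((y \/ x) -> z)): 0.23 > 0.17, so result = 0.17
~z: Gödel ¬ of 0.17 = 0 (operand ≠ 0)
(x \/ ~z) = max(0.38, 0) = 0.38
(x \/ x) = max(0.38, 0.38) = 0.38
((x \/ ~z) \/ (x \/ x)) = max(0.38, 0.38) = 0.38
(z \/ w) = max(0.17, 0.23) = 0.23
(((x \/ ~z) \/ (x \/ x)) \/ (z \/ w)) = max(0.38, 0.23) = 0.38
~(((x \/ ~z) \/ (x \/ x)) \/ (z \/ w)): Gödel ¬ of 0.38 = 0 (operand ≠ 0)
(((w /\ x) -> ((y \/ x) -> z)) \/ ~(((x \/ ~z) \/ (x \/ x)) \/ (z \/ w))) = max(0.17, 0) = 0.17

0.17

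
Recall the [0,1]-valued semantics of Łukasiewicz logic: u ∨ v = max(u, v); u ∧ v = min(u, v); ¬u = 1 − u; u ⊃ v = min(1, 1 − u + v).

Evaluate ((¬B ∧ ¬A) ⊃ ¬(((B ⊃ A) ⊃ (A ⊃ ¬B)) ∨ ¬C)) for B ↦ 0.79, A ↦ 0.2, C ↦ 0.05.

¬B: Łukasiewicz ¬ gives 1 − 0.79 = 0.21
¬A: Łukasiewicz ¬ gives 1 − 0.2 = 0.8
(¬B ∧ ¬A) = min(0.21, 0.8) = 0.21
(B ⊃ A): min(1, 1 − 0.79 + 0.2) = 0.41
¬B: Łukasiewicz ¬ gives 1 − 0.79 = 0.21
(A ⊃ ¬B): min(1, 1 − 0.2 + 0.21) = 1
((B ⊃ A) ⊃ (A ⊃ ¬B)): min(1, 1 − 0.41 + 1) = 1
¬C: Łukasiewicz ¬ gives 1 − 0.05 = 0.95
(((B ⊃ A) ⊃ (A ⊃ ¬B)) ∨ ¬C) = max(1, 0.95) = 1
¬(((B ⊃ A) ⊃ (A ⊃ ¬B)) ∨ ¬C): Łukasiewicz ¬ gives 1 − 1 = 0
((¬B ∧ ¬A) ⊃ ¬(((B ⊃ A) ⊃ (A ⊃ ¬B)) ∨ ¬C)): min(1, 1 − 0.21 + 0) = 0.79

0.79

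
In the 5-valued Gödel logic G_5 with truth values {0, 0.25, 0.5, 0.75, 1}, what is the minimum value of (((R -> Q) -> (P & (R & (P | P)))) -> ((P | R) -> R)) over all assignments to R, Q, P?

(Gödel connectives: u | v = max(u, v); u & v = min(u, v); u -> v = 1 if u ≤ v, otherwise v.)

The minimum is attained at R = 0.25, Q = 0, P = 0.5:
  (R -> Q): 0.25 > 0, so result = 0
  (P | P) = max(0.5, 0.5) = 0.5
  (R & (P | P)) = min(0.25, 0.5) = 0.25
  (P & (R & (P | P))) = min(0.5, 0.25) = 0.25
  ((R -> Q) -> (P & (R & (P | P)))): 0 ≤ 0.25, so result = 1
  (P | R) = max(0.5, 0.25) = 0.5
  ((P | R) -> R): 0.5 > 0.25, so result = 0.25
  (((R -> Q) -> (P & (R & (P | P)))) -> ((P | R) -> R)): 1 > 0.25, so result = 0.25
Checking all 125 assignments confirms none give a value below 0.25.

0.25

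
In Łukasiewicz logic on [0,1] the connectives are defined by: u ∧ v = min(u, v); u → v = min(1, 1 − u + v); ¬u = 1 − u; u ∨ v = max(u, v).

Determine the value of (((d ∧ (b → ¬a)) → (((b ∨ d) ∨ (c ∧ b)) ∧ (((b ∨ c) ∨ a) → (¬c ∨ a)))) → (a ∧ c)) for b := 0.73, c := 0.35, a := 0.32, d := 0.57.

¬a: Łukasiewicz ¬ gives 1 − 0.32 = 0.68
(b → ¬a): min(1, 1 − 0.73 + 0.68) = 0.95
(d ∧ (b → ¬a)) = min(0.57, 0.95) = 0.57
(b ∨ d) = max(0.73, 0.57) = 0.73
(c ∧ b) = min(0.35, 0.73) = 0.35
((b ∨ d) ∨ (c ∧ b)) = max(0.73, 0.35) = 0.73
(b ∨ c) = max(0.73, 0.35) = 0.73
((b ∨ c) ∨ a) = max(0.73, 0.32) = 0.73
¬c: Łukasiewicz ¬ gives 1 − 0.35 = 0.65
(¬c ∨ a) = max(0.65, 0.32) = 0.65
(((b ∨ c) ∨ a) → (¬c ∨ a)): min(1, 1 − 0.73 + 0.65) = 0.92
(((b ∨ d) ∨ (c ∧ b)) ∧ (((b ∨ c) ∨ a) → (¬c ∨ a))) = min(0.73, 0.92) = 0.73
((d ∧ (b → ¬a)) → (((b ∨ d) ∨ (c ∧ b)) ∧ (((b ∨ c) ∨ a) → (¬c ∨ a)))): min(1, 1 − 0.57 + 0.73) = 1
(a ∧ c) = min(0.32, 0.35) = 0.32
(((d ∧ (b → ¬a)) → (((b ∨ d) ∨ (c ∧ b)) ∧ (((b ∨ c) ∨ a) → (¬c ∨ a)))) → (a ∧ c)): min(1, 1 − 1 + 0.32) = 0.32

0.32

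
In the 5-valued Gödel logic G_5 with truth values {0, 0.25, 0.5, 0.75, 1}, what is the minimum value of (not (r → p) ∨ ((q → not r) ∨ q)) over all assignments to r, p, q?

The minimum is attained at r = 0.25, p = 0.25, q = 0.25:
  (r → p): 0.25 ≤ 0.25, so result = 1
  not (r → p): Gödel ¬ of 1 = 0 (operand ≠ 0)
  not r: Gödel ¬ of 0.25 = 0 (operand ≠ 0)
  (q → not r): 0.25 > 0, so result = 0
  ((q → not r) ∨ q) = max(0, 0.25) = 0.25
  (not (r → p) ∨ ((q → not r) ∨ q)) = max(0, 0.25) = 0.25
Checking all 125 assignments confirms none give a value below 0.25.

0.25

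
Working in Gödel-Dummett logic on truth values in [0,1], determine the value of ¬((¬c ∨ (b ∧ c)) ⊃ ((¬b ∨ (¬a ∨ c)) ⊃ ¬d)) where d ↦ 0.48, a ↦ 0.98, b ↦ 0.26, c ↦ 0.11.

¬c: Gödel ¬ of 0.11 = 0 (operand ≠ 0)
(b ∧ c) = min(0.26, 0.11) = 0.11
(¬c ∨ (b ∧ c)) = max(0, 0.11) = 0.11
¬b: Gödel ¬ of 0.26 = 0 (operand ≠ 0)
¬a: Gödel ¬ of 0.98 = 0 (operand ≠ 0)
(¬a ∨ c) = max(0, 0.11) = 0.11
(¬b ∨ (¬a ∨ c)) = max(0, 0.11) = 0.11
¬d: Gödel ¬ of 0.48 = 0 (operand ≠ 0)
((¬b ∨ (¬a ∨ c)) ⊃ ¬d): 0.11 > 0, so result = 0
((¬c ∨ (b ∧ c)) ⊃ ((¬b ∨ (¬a ∨ c)) ⊃ ¬d)): 0.11 > 0, so result = 0
¬((¬c ∨ (b ∧ c)) ⊃ ((¬b ∨ (¬a ∨ c)) ⊃ ¬d)): Gödel ¬ of 0 = 1 (operand is 0)

1.00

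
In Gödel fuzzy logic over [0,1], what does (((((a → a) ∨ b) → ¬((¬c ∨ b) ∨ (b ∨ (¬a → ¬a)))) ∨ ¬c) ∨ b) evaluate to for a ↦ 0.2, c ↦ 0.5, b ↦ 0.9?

0.90

(a → a): 0.2 ≤ 0.2, so result = 1
((a → a) ∨ b) = max(1, 0.9) = 1
¬c: Gödel ¬ of 0.5 = 0 (operand ≠ 0)
(¬c ∨ b) = max(0, 0.9) = 0.9
¬a: Gödel ¬ of 0.2 = 0 (operand ≠ 0)
¬a: Gödel ¬ of 0.2 = 0 (operand ≠ 0)
(¬a → ¬a): 0 ≤ 0, so result = 1
(b ∨ (¬a → ¬a)) = max(0.9, 1) = 1
((¬c ∨ b) ∨ (b ∨ (¬a → ¬a))) = max(0.9, 1) = 1
¬((¬c ∨ b) ∨ (b ∨ (¬a → ¬a))): Gödel ¬ of 1 = 0 (operand ≠ 0)
(((a → a) ∨ b) → ¬((¬c ∨ b) ∨ (b ∨ (¬a → ¬a)))): 1 > 0, so result = 0
¬c: Gödel ¬ of 0.5 = 0 (operand ≠ 0)
((((a → a) ∨ b) → ¬((¬c ∨ b) ∨ (b ∨ (¬a → ¬a)))) ∨ ¬c) = max(0, 0) = 0
(((((a → a) ∨ b) → ¬((¬c ∨ b) ∨ (b ∨ (¬a → ¬a)))) ∨ ¬c) ∨ b) = max(0, 0.9) = 0.9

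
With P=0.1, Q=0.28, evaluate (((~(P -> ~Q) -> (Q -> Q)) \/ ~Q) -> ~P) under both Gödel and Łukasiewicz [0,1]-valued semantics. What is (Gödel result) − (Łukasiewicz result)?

Gödel evaluation:
  ~Q: Gödel ¬ of 0.28 = 0 (operand ≠ 0)
  (P -> ~Q): 0.1 > 0, so result = 0
  ~(P -> ~Q): Gödel ¬ of 0 = 1 (operand is 0)
  (Q -> Q): 0.28 ≤ 0.28, so result = 1
  (~(P -> ~Q) -> (Q -> Q)): 1 ≤ 1, so result = 1
  ~Q: Gödel ¬ of 0.28 = 0 (operand ≠ 0)
  ((~(P -> ~Q) -> (Q -> Q)) \/ ~Q) = max(1, 0) = 1
  ~P: Gödel ¬ of 0.1 = 0 (operand ≠ 0)
  (((~(P -> ~Q) -> (Q -> Q)) \/ ~Q) -> ~P): 1 > 0, so result = 0
  Gödel value = 0
Łukasiewicz evaluation:
  ~Q: Łukasiewicz ¬ gives 1 − 0.28 = 0.72
  (P -> ~Q): min(1, 1 − 0.1 + 0.72) = 1
  ~(P -> ~Q): Łukasiewicz ¬ gives 1 − 1 = 0
  (Q -> Q): min(1, 1 − 0.28 + 0.28) = 1
  (~(P -> ~Q) -> (Q -> Q)): min(1, 1 − 0 + 1) = 1
  ~Q: Łukasiewicz ¬ gives 1 − 0.28 = 0.72
  ((~(P -> ~Q) -> (Q -> Q)) \/ ~Q) = max(1, 0.72) = 1
  ~P: Łukasiewicz ¬ gives 1 − 0.1 = 0.9
  (((~(P -> ~Q) -> (Q -> Q)) \/ ~Q) -> ~P): min(1, 1 − 1 + 0.9) = 0.9
  Łukasiewicz value = 0.9
Difference: 0 − 0.9 = -0.90

-0.90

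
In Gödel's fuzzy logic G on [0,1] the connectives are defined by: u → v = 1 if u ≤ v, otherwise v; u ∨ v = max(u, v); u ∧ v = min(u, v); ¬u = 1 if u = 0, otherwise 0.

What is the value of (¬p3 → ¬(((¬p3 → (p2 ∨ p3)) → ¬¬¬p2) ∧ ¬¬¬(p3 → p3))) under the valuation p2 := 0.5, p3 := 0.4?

¬p3: Gödel ¬ of 0.4 = 0 (operand ≠ 0)
¬p3: Gödel ¬ of 0.4 = 0 (operand ≠ 0)
(p2 ∨ p3) = max(0.5, 0.4) = 0.5
(¬p3 → (p2 ∨ p3)): 0 ≤ 0.5, so result = 1
¬p2: Gödel ¬ of 0.5 = 0 (operand ≠ 0)
¬¬p2: Gödel ¬ of 0 = 1 (operand is 0)
¬¬¬p2: Gödel ¬ of 1 = 0 (operand ≠ 0)
((¬p3 → (p2 ∨ p3)) → ¬¬¬p2): 1 > 0, so result = 0
(p3 → p3): 0.4 ≤ 0.4, so result = 1
¬(p3 → p3): Gödel ¬ of 1 = 0 (operand ≠ 0)
¬¬(p3 → p3): Gödel ¬ of 0 = 1 (operand is 0)
¬¬¬(p3 → p3): Gödel ¬ of 1 = 0 (operand ≠ 0)
(((¬p3 → (p2 ∨ p3)) → ¬¬¬p2) ∧ ¬¬¬(p3 → p3)) = min(0, 0) = 0
¬(((¬p3 → (p2 ∨ p3)) → ¬¬¬p2) ∧ ¬¬¬(p3 → p3)): Gödel ¬ of 0 = 1 (operand is 0)
(¬p3 → ¬(((¬p3 → (p2 ∨ p3)) → ¬¬¬p2) ∧ ¬¬¬(p3 → p3))): 0 ≤ 1, so result = 1

1.00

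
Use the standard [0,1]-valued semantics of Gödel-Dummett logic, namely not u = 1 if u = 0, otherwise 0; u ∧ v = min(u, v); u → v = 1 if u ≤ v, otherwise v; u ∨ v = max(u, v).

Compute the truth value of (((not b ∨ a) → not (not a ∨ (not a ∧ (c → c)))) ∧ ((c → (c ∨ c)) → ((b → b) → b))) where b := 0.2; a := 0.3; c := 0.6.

not b: Gödel ¬ of 0.2 = 0 (operand ≠ 0)
(not b ∨ a) = max(0, 0.3) = 0.3
not a: Gödel ¬ of 0.3 = 0 (operand ≠ 0)
not a: Gödel ¬ of 0.3 = 0 (operand ≠ 0)
(c → c): 0.6 ≤ 0.6, so result = 1
(not a ∧ (c → c)) = min(0, 1) = 0
(not a ∨ (not a ∧ (c → c))) = max(0, 0) = 0
not (not a ∨ (not a ∧ (c → c))): Gödel ¬ of 0 = 1 (operand is 0)
((not b ∨ a) → not (not a ∨ (not a ∧ (c → c)))): 0.3 ≤ 1, so result = 1
(c ∨ c) = max(0.6, 0.6) = 0.6
(c → (c ∨ c)): 0.6 ≤ 0.6, so result = 1
(b → b): 0.2 ≤ 0.2, so result = 1
((b → b) → b): 1 > 0.2, so result = 0.2
((c → (c ∨ c)) → ((b → b) → b)): 1 > 0.2, so result = 0.2
(((not b ∨ a) → not (not a ∨ (not a ∧ (c → c)))) ∧ ((c → (c ∨ c)) → ((b → b) → b))) = min(1, 0.2) = 0.2

0.20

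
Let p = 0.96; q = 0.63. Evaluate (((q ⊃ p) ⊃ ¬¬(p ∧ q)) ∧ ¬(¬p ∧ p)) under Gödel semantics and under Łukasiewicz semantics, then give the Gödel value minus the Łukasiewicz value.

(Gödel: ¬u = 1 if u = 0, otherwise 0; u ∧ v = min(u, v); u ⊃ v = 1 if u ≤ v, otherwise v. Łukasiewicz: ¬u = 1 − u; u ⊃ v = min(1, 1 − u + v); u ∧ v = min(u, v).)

Gödel evaluation:
  (q ⊃ p): 0.63 ≤ 0.96, so result = 1
  (p ∧ q) = min(0.96, 0.63) = 0.63
  ¬(p ∧ q): Gödel ¬ of 0.63 = 0 (operand ≠ 0)
  ¬¬(p ∧ q): Gödel ¬ of 0 = 1 (operand is 0)
  ((q ⊃ p) ⊃ ¬¬(p ∧ q)): 1 ≤ 1, so result = 1
  ¬p: Gödel ¬ of 0.96 = 0 (operand ≠ 0)
  (¬p ∧ p) = min(0, 0.96) = 0
  ¬(¬p ∧ p): Gödel ¬ of 0 = 1 (operand is 0)
  (((q ⊃ p) ⊃ ¬¬(p ∧ q)) ∧ ¬(¬p ∧ p)) = min(1, 1) = 1
  Gödel value = 1
Łukasiewicz evaluation:
  (q ⊃ p): min(1, 1 − 0.63 + 0.96) = 1
  (p ∧ q) = min(0.96, 0.63) = 0.63
  ¬(p ∧ q): Łukasiewicz ¬ gives 1 − 0.63 = 0.37
  ¬¬(p ∧ q): Łukasiewicz ¬ gives 1 − 0.37 = 0.63
  ((q ⊃ p) ⊃ ¬¬(p ∧ q)): min(1, 1 − 1 + 0.63) = 0.63
  ¬p: Łukasiewicz ¬ gives 1 − 0.96 = 0.04
  (¬p ∧ p) = min(0.04, 0.96) = 0.04
  ¬(¬p ∧ p): Łukasiewicz ¬ gives 1 − 0.04 = 0.96
  (((q ⊃ p) ⊃ ¬¬(p ∧ q)) ∧ ¬(¬p ∧ p)) = min(0.63, 0.96) = 0.63
  Łukasiewicz value = 0.63
Difference: 1 − 0.63 = 0.37

0.37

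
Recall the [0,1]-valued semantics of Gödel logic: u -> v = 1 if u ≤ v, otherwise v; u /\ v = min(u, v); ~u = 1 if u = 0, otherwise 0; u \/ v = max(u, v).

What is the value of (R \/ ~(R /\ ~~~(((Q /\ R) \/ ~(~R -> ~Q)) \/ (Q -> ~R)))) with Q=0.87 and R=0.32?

(Q /\ R) = min(0.87, 0.32) = 0.32
~R: Gödel ¬ of 0.32 = 0 (operand ≠ 0)
~Q: Gödel ¬ of 0.87 = 0 (operand ≠ 0)
(~R -> ~Q): 0 ≤ 0, so result = 1
~(~R -> ~Q): Gödel ¬ of 1 = 0 (operand ≠ 0)
((Q /\ R) \/ ~(~R -> ~Q)) = max(0.32, 0) = 0.32
~R: Gödel ¬ of 0.32 = 0 (operand ≠ 0)
(Q -> ~R): 0.87 > 0, so result = 0
(((Q /\ R) \/ ~(~R -> ~Q)) \/ (Q -> ~R)) = max(0.32, 0) = 0.32
~(((Q /\ R) \/ ~(~R -> ~Q)) \/ (Q -> ~R)): Gödel ¬ of 0.32 = 0 (operand ≠ 0)
~~(((Q /\ R) \/ ~(~R -> ~Q)) \/ (Q -> ~R)): Gödel ¬ of 0 = 1 (operand is 0)
~~~(((Q /\ R) \/ ~(~R -> ~Q)) \/ (Q -> ~R)): Gödel ¬ of 1 = 0 (operand ≠ 0)
(R /\ ~~~(((Q /\ R) \/ ~(~R -> ~Q)) \/ (Q -> ~R))) = min(0.32, 0) = 0
~(R /\ ~~~(((Q /\ R) \/ ~(~R -> ~Q)) \/ (Q -> ~R))): Gödel ¬ of 0 = 1 (operand is 0)
(R \/ ~(R /\ ~~~(((Q /\ R) \/ ~(~R -> ~Q)) \/ (Q -> ~R)))) = max(0.32, 1) = 1

1.00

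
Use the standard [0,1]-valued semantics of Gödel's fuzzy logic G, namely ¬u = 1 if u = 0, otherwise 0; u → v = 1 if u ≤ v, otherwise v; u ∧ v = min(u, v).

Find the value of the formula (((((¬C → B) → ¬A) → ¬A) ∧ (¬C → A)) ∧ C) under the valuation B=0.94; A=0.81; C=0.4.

0.40

¬C: Gödel ¬ of 0.4 = 0 (operand ≠ 0)
(¬C → B): 0 ≤ 0.94, so result = 1
¬A: Gödel ¬ of 0.81 = 0 (operand ≠ 0)
((¬C → B) → ¬A): 1 > 0, so result = 0
¬A: Gödel ¬ of 0.81 = 0 (operand ≠ 0)
(((¬C → B) → ¬A) → ¬A): 0 ≤ 0, so result = 1
¬C: Gödel ¬ of 0.4 = 0 (operand ≠ 0)
(¬C → A): 0 ≤ 0.81, so result = 1
((((¬C → B) → ¬A) → ¬A) ∧ (¬C → A)) = min(1, 1) = 1
(((((¬C → B) → ¬A) → ¬A) ∧ (¬C → A)) ∧ C) = min(1, 0.4) = 0.4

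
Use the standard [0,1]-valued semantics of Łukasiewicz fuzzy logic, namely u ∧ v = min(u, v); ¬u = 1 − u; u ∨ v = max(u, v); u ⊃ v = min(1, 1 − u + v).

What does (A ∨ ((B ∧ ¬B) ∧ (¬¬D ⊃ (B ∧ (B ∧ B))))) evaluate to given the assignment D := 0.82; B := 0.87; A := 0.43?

0.43

¬B: Łukasiewicz ¬ gives 1 − 0.87 = 0.13
(B ∧ ¬B) = min(0.87, 0.13) = 0.13
¬D: Łukasiewicz ¬ gives 1 − 0.82 = 0.18
¬¬D: Łukasiewicz ¬ gives 1 − 0.18 = 0.82
(B ∧ B) = min(0.87, 0.87) = 0.87
(B ∧ (B ∧ B)) = min(0.87, 0.87) = 0.87
(¬¬D ⊃ (B ∧ (B ∧ B))): min(1, 1 − 0.82 + 0.87) = 1
((B ∧ ¬B) ∧ (¬¬D ⊃ (B ∧ (B ∧ B)))) = min(0.13, 1) = 0.13
(A ∨ ((B ∧ ¬B) ∧ (¬¬D ⊃ (B ∧ (B ∧ B))))) = max(0.43, 0.13) = 0.43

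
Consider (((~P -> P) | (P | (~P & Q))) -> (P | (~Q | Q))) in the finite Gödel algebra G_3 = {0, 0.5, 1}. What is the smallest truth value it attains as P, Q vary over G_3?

The minimum is attained at P = 0.5, Q = 0.5:
  ~P: Gödel ¬ of 0.5 = 0 (operand ≠ 0)
  (~P -> P): 0 ≤ 0.5, so result = 1
  ~P: Gödel ¬ of 0.5 = 0 (operand ≠ 0)
  (~P & Q) = min(0, 0.5) = 0
  (P | (~P & Q)) = max(0.5, 0) = 0.5
  ((~P -> P) | (P | (~P & Q))) = max(1, 0.5) = 1
  ~Q: Gödel ¬ of 0.5 = 0 (operand ≠ 0)
  (~Q | Q) = max(0, 0.5) = 0.5
  (P | (~Q | Q)) = max(0.5, 0.5) = 0.5
  (((~P -> P) | (P | (~P & Q))) -> (P | (~Q | Q))): 1 > 0.5, so result = 0.5
Checking all 9 assignments confirms none give a value below 0.50.

0.50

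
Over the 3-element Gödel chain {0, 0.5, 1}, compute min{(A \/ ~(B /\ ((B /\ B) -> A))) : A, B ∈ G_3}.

The minimum is attained at A = 0.5, B = 0.5:
  (B /\ B) = min(0.5, 0.5) = 0.5
  ((B /\ B) -> A): 0.5 ≤ 0.5, so result = 1
  (B /\ ((B /\ B) -> A)) = min(0.5, 1) = 0.5
  ~(B /\ ((B /\ B) -> A)): Gödel ¬ of 0.5 = 0 (operand ≠ 0)
  (A \/ ~(B /\ ((B /\ B) -> A))) = max(0.5, 0) = 0.5
Checking all 9 assignments confirms none give a value below 0.50.

0.50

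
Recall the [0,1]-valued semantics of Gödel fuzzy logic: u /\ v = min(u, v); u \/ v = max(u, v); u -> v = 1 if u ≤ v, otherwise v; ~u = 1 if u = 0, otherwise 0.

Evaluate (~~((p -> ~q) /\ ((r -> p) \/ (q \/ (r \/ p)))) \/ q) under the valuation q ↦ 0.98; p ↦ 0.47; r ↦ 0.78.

~q: Gödel ¬ of 0.98 = 0 (operand ≠ 0)
(p -> ~q): 0.47 > 0, so result = 0
(r -> p): 0.78 > 0.47, so result = 0.47
(r \/ p) = max(0.78, 0.47) = 0.78
(q \/ (r \/ p)) = max(0.98, 0.78) = 0.98
((r -> p) \/ (q \/ (r \/ p))) = max(0.47, 0.98) = 0.98
((p -> ~q) /\ ((r -> p) \/ (q \/ (r \/ p)))) = min(0, 0.98) = 0
~((p -> ~q) /\ ((r -> p) \/ (q \/ (r \/ p)))): Gödel ¬ of 0 = 1 (operand is 0)
~~((p -> ~q) /\ ((r -> p) \/ (q \/ (r \/ p)))): Gödel ¬ of 1 = 0 (operand ≠ 0)
(~~((p -> ~q) /\ ((r -> p) \/ (q \/ (r \/ p)))) \/ q) = max(0, 0.98) = 0.98

0.98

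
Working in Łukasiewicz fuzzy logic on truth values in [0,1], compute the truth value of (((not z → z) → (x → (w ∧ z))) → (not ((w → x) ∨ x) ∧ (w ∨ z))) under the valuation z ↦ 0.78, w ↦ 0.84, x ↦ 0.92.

not z: Łukasiewicz ¬ gives 1 − 0.78 = 0.22
(not z → z): min(1, 1 − 0.22 + 0.78) = 1
(w ∧ z) = min(0.84, 0.78) = 0.78
(x → (w ∧ z)): min(1, 1 − 0.92 + 0.78) = 0.86
((not z → z) → (x → (w ∧ z))): min(1, 1 − 1 + 0.86) = 0.86
(w → x): min(1, 1 − 0.84 + 0.92) = 1
((w → x) ∨ x) = max(1, 0.92) = 1
not ((w → x) ∨ x): Łukasiewicz ¬ gives 1 − 1 = 0
(w ∨ z) = max(0.84, 0.78) = 0.84
(not ((w → x) ∨ x) ∧ (w ∨ z)) = min(0, 0.84) = 0
(((not z → z) → (x → (w ∧ z))) → (not ((w → x) ∨ x) ∧ (w ∨ z))): min(1, 1 − 0.86 + 0) = 0.14

0.14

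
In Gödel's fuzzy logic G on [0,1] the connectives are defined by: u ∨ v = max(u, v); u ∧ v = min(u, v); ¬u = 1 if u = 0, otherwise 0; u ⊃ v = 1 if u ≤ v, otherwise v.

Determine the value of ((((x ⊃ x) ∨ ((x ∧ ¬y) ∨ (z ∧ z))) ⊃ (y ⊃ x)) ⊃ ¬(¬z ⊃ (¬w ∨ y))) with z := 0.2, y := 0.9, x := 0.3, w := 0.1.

(x ⊃ x): 0.3 ≤ 0.3, so result = 1
¬y: Gödel ¬ of 0.9 = 0 (operand ≠ 0)
(x ∧ ¬y) = min(0.3, 0) = 0
(z ∧ z) = min(0.2, 0.2) = 0.2
((x ∧ ¬y) ∨ (z ∧ z)) = max(0, 0.2) = 0.2
((x ⊃ x) ∨ ((x ∧ ¬y) ∨ (z ∧ z))) = max(1, 0.2) = 1
(y ⊃ x): 0.9 > 0.3, so result = 0.3
(((x ⊃ x) ∨ ((x ∧ ¬y) ∨ (z ∧ z))) ⊃ (y ⊃ x)): 1 > 0.3, so result = 0.3
¬z: Gödel ¬ of 0.2 = 0 (operand ≠ 0)
¬w: Gödel ¬ of 0.1 = 0 (operand ≠ 0)
(¬w ∨ y) = max(0, 0.9) = 0.9
(¬z ⊃ (¬w ∨ y)): 0 ≤ 0.9, so result = 1
¬(¬z ⊃ (¬w ∨ y)): Gödel ¬ of 1 = 0 (operand ≠ 0)
((((x ⊃ x) ∨ ((x ∧ ¬y) ∨ (z ∧ z))) ⊃ (y ⊃ x)) ⊃ ¬(¬z ⊃ (¬w ∨ y))): 0.3 > 0, so result = 0

0.00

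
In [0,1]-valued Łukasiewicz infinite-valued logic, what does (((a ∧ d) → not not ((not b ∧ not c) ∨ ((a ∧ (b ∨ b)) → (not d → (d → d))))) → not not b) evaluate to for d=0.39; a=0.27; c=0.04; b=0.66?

0.66

(a ∧ d) = min(0.27, 0.39) = 0.27
not b: Łukasiewicz ¬ gives 1 − 0.66 = 0.34
not c: Łukasiewicz ¬ gives 1 − 0.04 = 0.96
(not b ∧ not c) = min(0.34, 0.96) = 0.34
(b ∨ b) = max(0.66, 0.66) = 0.66
(a ∧ (b ∨ b)) = min(0.27, 0.66) = 0.27
not d: Łukasiewicz ¬ gives 1 − 0.39 = 0.61
(d → d): min(1, 1 − 0.39 + 0.39) = 1
(not d → (d → d)): min(1, 1 − 0.61 + 1) = 1
((a ∧ (b ∨ b)) → (not d → (d → d))): min(1, 1 − 0.27 + 1) = 1
((not b ∧ not c) ∨ ((a ∧ (b ∨ b)) → (not d → (d → d)))) = max(0.34, 1) = 1
not ((not b ∧ not c) ∨ ((a ∧ (b ∨ b)) → (not d → (d → d)))): Łukasiewicz ¬ gives 1 − 1 = 0
not not ((not b ∧ not c) ∨ ((a ∧ (b ∨ b)) → (not d → (d → d)))): Łukasiewicz ¬ gives 1 − 0 = 1
((a ∧ d) → not not ((not b ∧ not c) ∨ ((a ∧ (b ∨ b)) → (not d → (d → d))))): min(1, 1 − 0.27 + 1) = 1
not b: Łukasiewicz ¬ gives 1 − 0.66 = 0.34
not not b: Łukasiewicz ¬ gives 1 − 0.34 = 0.66
(((a ∧ d) → not not ((not b ∧ not c) ∨ ((a ∧ (b ∨ b)) → (not d → (d → d))))) → not not b): min(1, 1 − 1 + 0.66) = 0.66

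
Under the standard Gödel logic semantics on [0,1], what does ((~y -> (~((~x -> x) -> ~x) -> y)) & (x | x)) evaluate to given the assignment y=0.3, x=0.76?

0.76

~y: Gödel ¬ of 0.3 = 0 (operand ≠ 0)
~x: Gödel ¬ of 0.76 = 0 (operand ≠ 0)
(~x -> x): 0 ≤ 0.76, so result = 1
~x: Gödel ¬ of 0.76 = 0 (operand ≠ 0)
((~x -> x) -> ~x): 1 > 0, so result = 0
~((~x -> x) -> ~x): Gödel ¬ of 0 = 1 (operand is 0)
(~((~x -> x) -> ~x) -> y): 1 > 0.3, so result = 0.3
(~y -> (~((~x -> x) -> ~x) -> y)): 0 ≤ 0.3, so result = 1
(x | x) = max(0.76, 0.76) = 0.76
((~y -> (~((~x -> x) -> ~x) -> y)) & (x | x)) = min(1, 0.76) = 0.76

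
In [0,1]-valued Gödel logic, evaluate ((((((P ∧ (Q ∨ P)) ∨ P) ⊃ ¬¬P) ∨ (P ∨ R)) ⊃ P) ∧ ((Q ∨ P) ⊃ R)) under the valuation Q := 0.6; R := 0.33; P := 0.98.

0.33

(Q ∨ P) = max(0.6, 0.98) = 0.98
(P ∧ (Q ∨ P)) = min(0.98, 0.98) = 0.98
((P ∧ (Q ∨ P)) ∨ P) = max(0.98, 0.98) = 0.98
¬P: Gödel ¬ of 0.98 = 0 (operand ≠ 0)
¬¬P: Gödel ¬ of 0 = 1 (operand is 0)
(((P ∧ (Q ∨ P)) ∨ P) ⊃ ¬¬P): 0.98 ≤ 1, so result = 1
(P ∨ R) = max(0.98, 0.33) = 0.98
((((P ∧ (Q ∨ P)) ∨ P) ⊃ ¬¬P) ∨ (P ∨ R)) = max(1, 0.98) = 1
(((((P ∧ (Q ∨ P)) ∨ P) ⊃ ¬¬P) ∨ (P ∨ R)) ⊃ P): 1 > 0.98, so result = 0.98
(Q ∨ P) = max(0.6, 0.98) = 0.98
((Q ∨ P) ⊃ R): 0.98 > 0.33, so result = 0.33
((((((P ∧ (Q ∨ P)) ∨ P) ⊃ ¬¬P) ∨ (P ∨ R)) ⊃ P) ∧ ((Q ∨ P) ⊃ R)) = min(0.98, 0.33) = 0.33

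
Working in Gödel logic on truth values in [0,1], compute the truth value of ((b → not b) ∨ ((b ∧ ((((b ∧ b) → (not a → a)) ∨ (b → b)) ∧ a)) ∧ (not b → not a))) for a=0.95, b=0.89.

0.89

not b: Gödel ¬ of 0.89 = 0 (operand ≠ 0)
(b → not b): 0.89 > 0, so result = 0
(b ∧ b) = min(0.89, 0.89) = 0.89
not a: Gödel ¬ of 0.95 = 0 (operand ≠ 0)
(not a → a): 0 ≤ 0.95, so result = 1
((b ∧ b) → (not a → a)): 0.89 ≤ 1, so result = 1
(b → b): 0.89 ≤ 0.89, so result = 1
(((b ∧ b) → (not a → a)) ∨ (b → b)) = max(1, 1) = 1
((((b ∧ b) → (not a → a)) ∨ (b → b)) ∧ a) = min(1, 0.95) = 0.95
(b ∧ ((((b ∧ b) → (not a → a)) ∨ (b → b)) ∧ a)) = min(0.89, 0.95) = 0.89
not b: Gödel ¬ of 0.89 = 0 (operand ≠ 0)
not a: Gödel ¬ of 0.95 = 0 (operand ≠ 0)
(not b → not a): 0 ≤ 0, so result = 1
((b ∧ ((((b ∧ b) → (not a → a)) ∨ (b → b)) ∧ a)) ∧ (not b → not a)) = min(0.89, 1) = 0.89
((b → not b) ∨ ((b ∧ ((((b ∧ b) → (not a → a)) ∨ (b → b)) ∧ a)) ∧ (not b → not a))) = max(0, 0.89) = 0.89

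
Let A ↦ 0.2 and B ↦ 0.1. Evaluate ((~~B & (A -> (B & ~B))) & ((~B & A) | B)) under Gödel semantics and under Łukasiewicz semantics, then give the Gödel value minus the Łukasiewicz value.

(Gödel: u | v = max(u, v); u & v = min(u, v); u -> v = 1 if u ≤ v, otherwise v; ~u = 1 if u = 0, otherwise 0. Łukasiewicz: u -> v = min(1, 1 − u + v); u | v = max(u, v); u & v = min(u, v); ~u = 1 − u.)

Gödel evaluation:
  ~B: Gödel ¬ of 0.1 = 0 (operand ≠ 0)
  ~~B: Gödel ¬ of 0 = 1 (operand is 0)
  ~B: Gödel ¬ of 0.1 = 0 (operand ≠ 0)
  (B & ~B) = min(0.1, 0) = 0
  (A -> (B & ~B)): 0.2 > 0, so result = 0
  (~~B & (A -> (B & ~B))) = min(1, 0) = 0
  ~B: Gödel ¬ of 0.1 = 0 (operand ≠ 0)
  (~B & A) = min(0, 0.2) = 0
  ((~B & A) | B) = max(0, 0.1) = 0.1
  ((~~B & (A -> (B & ~B))) & ((~B & A) | B)) = min(0, 0.1) = 0
  Gödel value = 0
Łukasiewicz evaluation:
  ~B: Łukasiewicz ¬ gives 1 − 0.1 = 0.9
  ~~B: Łukasiewicz ¬ gives 1 − 0.9 = 0.1
  ~B: Łukasiewicz ¬ gives 1 − 0.1 = 0.9
  (B & ~B) = min(0.1, 0.9) = 0.1
  (A -> (B & ~B)): min(1, 1 − 0.2 + 0.1) = 0.9
  (~~B & (A -> (B & ~B))) = min(0.1, 0.9) = 0.1
  ~B: Łukasiewicz ¬ gives 1 − 0.1 = 0.9
  (~B & A) = min(0.9, 0.2) = 0.2
  ((~B & A) | B) = max(0.2, 0.1) = 0.2
  ((~~B & (A -> (B & ~B))) & ((~B & A) | B)) = min(0.1, 0.2) = 0.1
  Łukasiewicz value = 0.1
Difference: 0 − 0.1 = -0.10

-0.10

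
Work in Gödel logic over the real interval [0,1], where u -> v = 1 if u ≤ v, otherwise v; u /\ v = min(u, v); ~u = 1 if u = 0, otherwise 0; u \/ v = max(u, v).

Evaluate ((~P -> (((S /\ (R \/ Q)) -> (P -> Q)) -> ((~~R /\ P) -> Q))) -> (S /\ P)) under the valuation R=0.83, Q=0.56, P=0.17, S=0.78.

0.17

~P: Gödel ¬ of 0.17 = 0 (operand ≠ 0)
(R \/ Q) = max(0.83, 0.56) = 0.83
(S /\ (R \/ Q)) = min(0.78, 0.83) = 0.78
(P -> Q): 0.17 ≤ 0.56, so result = 1
((S /\ (R \/ Q)) -> (P -> Q)): 0.78 ≤ 1, so result = 1
~R: Gödel ¬ of 0.83 = 0 (operand ≠ 0)
~~R: Gödel ¬ of 0 = 1 (operand is 0)
(~~R /\ P) = min(1, 0.17) = 0.17
((~~R /\ P) -> Q): 0.17 ≤ 0.56, so result = 1
(((S /\ (R \/ Q)) -> (P -> Q)) -> ((~~R /\ P) -> Q)): 1 ≤ 1, so result = 1
(~P -> (((S /\ (R \/ Q)) -> (P -> Q)) -> ((~~R /\ P) -> Q))): 0 ≤ 1, so result = 1
(S /\ P) = min(0.78, 0.17) = 0.17
((~P -> (((S /\ (R \/ Q)) -> (P -> Q)) -> ((~~R /\ P) -> Q))) -> (S /\ P)): 1 > 0.17, so result = 0.17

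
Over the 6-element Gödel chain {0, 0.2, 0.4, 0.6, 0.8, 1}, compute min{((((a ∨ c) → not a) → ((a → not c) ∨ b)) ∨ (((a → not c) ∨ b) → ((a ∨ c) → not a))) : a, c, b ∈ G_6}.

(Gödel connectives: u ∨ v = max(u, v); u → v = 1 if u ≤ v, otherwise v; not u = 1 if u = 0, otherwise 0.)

Every assignment gives 1. For instance at a = 0, c = 0, b = 0:
  (a ∨ c) = max(0, 0) = 0
  not a: Gödel ¬ of 0 = 1 (operand is 0)
  ((a ∨ c) → not a): 0 ≤ 1, so result = 1
  not c: Gödel ¬ of 0 = 1 (operand is 0)
  (a → not c): 0 ≤ 1, so result = 1
  ((a → not c) ∨ b) = max(1, 0) = 1
  (((a ∨ c) → not a) → ((a → not c) ∨ b)): 1 ≤ 1, so result = 1
  not c: Gödel ¬ of 0 = 1 (operand is 0)
  (a → not c): 0 ≤ 1, so result = 1
  ((a → not c) ∨ b) = max(1, 0) = 1
  (a ∨ c) = max(0, 0) = 0
  not a: Gödel ¬ of 0 = 1 (operand is 0)
  ((a ∨ c) → not a): 0 ≤ 1, so result = 1
  (((a → not c) ∨ b) → ((a ∨ c) → not a)): 1 ≤ 1, so result = 1
  ((((a ∨ c) → not a) → ((a → not c) ∨ b)) ∨ (((a → not c) ∨ b) → ((a ∨ c) → not a))) = max(1, 1) = 1
All 216 assignments give value 1 — the formula is a G_6-tautology.

1.00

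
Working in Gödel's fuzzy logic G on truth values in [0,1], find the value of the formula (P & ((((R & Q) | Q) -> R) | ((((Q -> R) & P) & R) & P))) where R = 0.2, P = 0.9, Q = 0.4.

(R & Q) = min(0.2, 0.4) = 0.2
((R & Q) | Q) = max(0.2, 0.4) = 0.4
(((R & Q) | Q) -> R): 0.4 > 0.2, so result = 0.2
(Q -> R): 0.4 > 0.2, so result = 0.2
((Q -> R) & P) = min(0.2, 0.9) = 0.2
(((Q -> R) & P) & R) = min(0.2, 0.2) = 0.2
((((Q -> R) & P) & R) & P) = min(0.2, 0.9) = 0.2
((((R & Q) | Q) -> R) | ((((Q -> R) & P) & R) & P)) = max(0.2, 0.2) = 0.2
(P & ((((R & Q) | Q) -> R) | ((((Q -> R) & P) & R) & P))) = min(0.9, 0.2) = 0.2

0.20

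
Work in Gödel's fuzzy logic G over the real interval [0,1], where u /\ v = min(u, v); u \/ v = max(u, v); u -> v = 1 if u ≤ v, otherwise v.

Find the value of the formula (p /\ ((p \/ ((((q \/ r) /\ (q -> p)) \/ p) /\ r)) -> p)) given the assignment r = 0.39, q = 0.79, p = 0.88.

(q \/ r) = max(0.79, 0.39) = 0.79
(q -> p): 0.79 ≤ 0.88, so result = 1
((q \/ r) /\ (q -> p)) = min(0.79, 1) = 0.79
(((q \/ r) /\ (q -> p)) \/ p) = max(0.79, 0.88) = 0.88
((((q \/ r) /\ (q -> p)) \/ p) /\ r) = min(0.88, 0.39) = 0.39
(p \/ ((((q \/ r) /\ (q -> p)) \/ p) /\ r)) = max(0.88, 0.39) = 0.88
((p \/ ((((q \/ r) /\ (q -> p)) \/ p) /\ r)) -> p): 0.88 ≤ 0.88, so result = 1
(p /\ ((p \/ ((((q \/ r) /\ (q -> p)) \/ p) /\ r)) -> p)) = min(0.88, 1) = 0.88

0.88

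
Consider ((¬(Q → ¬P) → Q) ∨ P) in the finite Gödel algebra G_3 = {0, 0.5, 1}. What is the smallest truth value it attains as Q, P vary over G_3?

0.50

The minimum is attained at Q = 0.5, P = 0.5:
  ¬P: Gödel ¬ of 0.5 = 0 (operand ≠ 0)
  (Q → ¬P): 0.5 > 0, so result = 0
  ¬(Q → ¬P): Gödel ¬ of 0 = 1 (operand is 0)
  (¬(Q → ¬P) → Q): 1 > 0.5, so result = 0.5
  ((¬(Q → ¬P) → Q) ∨ P) = max(0.5, 0.5) = 0.5
Checking all 9 assignments confirms none give a value below 0.50.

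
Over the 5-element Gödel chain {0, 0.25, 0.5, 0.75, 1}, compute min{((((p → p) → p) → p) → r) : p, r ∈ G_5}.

The minimum is attained at p = 0, r = 0:
  (p → p): 0 ≤ 0, so result = 1
  ((p → p) → p): 1 > 0, so result = 0
  (((p → p) → p) → p): 0 ≤ 0, so result = 1
  ((((p → p) → p) → p) → r): 1 > 0, so result = 0
Checking all 25 assignments confirms none give a value below 0.00.

0.00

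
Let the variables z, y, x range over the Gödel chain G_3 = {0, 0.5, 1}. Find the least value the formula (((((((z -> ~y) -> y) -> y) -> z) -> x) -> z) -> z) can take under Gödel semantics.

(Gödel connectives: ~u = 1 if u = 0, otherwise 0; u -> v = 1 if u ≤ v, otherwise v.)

The minimum is attained at z = 0.5, y = 0, x = 0:
  ~y: Gödel ¬ of 0 = 1 (operand is 0)
  (z -> ~y): 0.5 ≤ 1, so result = 1
  ((z -> ~y) -> y): 1 > 0, so result = 0
  (((z -> ~y) -> y) -> y): 0 ≤ 0, so result = 1
  ((((z -> ~y) -> y) -> y) -> z): 1 > 0.5, so result = 0.5
  (((((z -> ~y) -> y) -> y) -> z) -> x): 0.5 > 0, so result = 0
  ((((((z -> ~y) -> y) -> y) -> z) -> x) -> z): 0 ≤ 0.5, so result = 1
  (((((((z -> ~y) -> y) -> y) -> z) -> x) -> z) -> z): 1 > 0.5, so result = 0.5
Checking all 27 assignments confirms none give a value below 0.50.

0.50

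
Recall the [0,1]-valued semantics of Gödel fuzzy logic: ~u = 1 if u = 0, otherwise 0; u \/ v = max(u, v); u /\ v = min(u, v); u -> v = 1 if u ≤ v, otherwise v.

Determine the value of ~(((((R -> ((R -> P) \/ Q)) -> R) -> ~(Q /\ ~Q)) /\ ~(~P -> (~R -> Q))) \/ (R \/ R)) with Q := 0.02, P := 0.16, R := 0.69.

0.00

(R -> P): 0.69 > 0.16, so result = 0.16
((R -> P) \/ Q) = max(0.16, 0.02) = 0.16
(R -> ((R -> P) \/ Q)): 0.69 > 0.16, so result = 0.16
((R -> ((R -> P) \/ Q)) -> R): 0.16 ≤ 0.69, so result = 1
~Q: Gödel ¬ of 0.02 = 0 (operand ≠ 0)
(Q /\ ~Q) = min(0.02, 0) = 0
~(Q /\ ~Q): Gödel ¬ of 0 = 1 (operand is 0)
(((R -> ((R -> P) \/ Q)) -> R) -> ~(Q /\ ~Q)): 1 ≤ 1, so result = 1
~P: Gödel ¬ of 0.16 = 0 (operand ≠ 0)
~R: Gödel ¬ of 0.69 = 0 (operand ≠ 0)
(~R -> Q): 0 ≤ 0.02, so result = 1
(~P -> (~R -> Q)): 0 ≤ 1, so result = 1
~(~P -> (~R -> Q)): Gödel ¬ of 1 = 0 (operand ≠ 0)
((((R -> ((R -> P) \/ Q)) -> R) -> ~(Q /\ ~Q)) /\ ~(~P -> (~R -> Q))) = min(1, 0) = 0
(R \/ R) = max(0.69, 0.69) = 0.69
(((((R -> ((R -> P) \/ Q)) -> R) -> ~(Q /\ ~Q)) /\ ~(~P -> (~R -> Q))) \/ (R \/ R)) = max(0, 0.69) = 0.69
~(((((R -> ((R -> P) \/ Q)) -> R) -> ~(Q /\ ~Q)) /\ ~(~P -> (~R -> Q))) \/ (R \/ R)): Gödel ¬ of 0.69 = 0 (operand ≠ 0)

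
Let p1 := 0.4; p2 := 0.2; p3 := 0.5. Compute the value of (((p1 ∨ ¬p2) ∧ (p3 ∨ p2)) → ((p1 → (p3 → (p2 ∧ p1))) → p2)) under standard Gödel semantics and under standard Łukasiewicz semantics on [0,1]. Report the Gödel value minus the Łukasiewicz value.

0.30

Gödel evaluation:
  ¬p2: Gödel ¬ of 0.2 = 0 (operand ≠ 0)
  (p1 ∨ ¬p2) = max(0.4, 0) = 0.4
  (p3 ∨ p2) = max(0.5, 0.2) = 0.5
  ((p1 ∨ ¬p2) ∧ (p3 ∨ p2)) = min(0.4, 0.5) = 0.4
  (p2 ∧ p1) = min(0.2, 0.4) = 0.2
  (p3 → (p2 ∧ p1)): 0.5 > 0.2, so result = 0.2
  (p1 → (p3 → (p2 ∧ p1))): 0.4 > 0.2, so result = 0.2
  ((p1 → (p3 → (p2 ∧ p1))) → p2): 0.2 ≤ 0.2, so result = 1
  (((p1 ∨ ¬p2) ∧ (p3 ∨ p2)) → ((p1 → (p3 → (p2 ∧ p1))) → p2)): 0.4 ≤ 1, so result = 1
  Gödel value = 1
Łukasiewicz evaluation:
  ¬p2: Łukasiewicz ¬ gives 1 − 0.2 = 0.8
  (p1 ∨ ¬p2) = max(0.4, 0.8) = 0.8
  (p3 ∨ p2) = max(0.5, 0.2) = 0.5
  ((p1 ∨ ¬p2) ∧ (p3 ∨ p2)) = min(0.8, 0.5) = 0.5
  (p2 ∧ p1) = min(0.2, 0.4) = 0.2
  (p3 → (p2 ∧ p1)): min(1, 1 − 0.5 + 0.2) = 0.7
  (p1 → (p3 → (p2 ∧ p1))): min(1, 1 − 0.4 + 0.7) = 1
  ((p1 → (p3 → (p2 ∧ p1))) → p2): min(1, 1 − 1 + 0.2) = 0.2
  (((p1 ∨ ¬p2) ∧ (p3 ∨ p2)) → ((p1 → (p3 → (p2 ∧ p1))) → p2)): min(1, 1 − 0.5 + 0.2) = 0.7
  Łukasiewicz value = 0.7
Difference: 1 − 0.7 = 0.30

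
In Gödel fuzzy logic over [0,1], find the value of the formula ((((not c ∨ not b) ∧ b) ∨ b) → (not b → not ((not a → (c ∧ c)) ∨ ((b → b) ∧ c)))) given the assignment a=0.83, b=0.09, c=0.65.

not c: Gödel ¬ of 0.65 = 0 (operand ≠ 0)
not b: Gödel ¬ of 0.09 = 0 (operand ≠ 0)
(not c ∨ not b) = max(0, 0) = 0
((not c ∨ not b) ∧ b) = min(0, 0.09) = 0
(((not c ∨ not b) ∧ b) ∨ b) = max(0, 0.09) = 0.09
not b: Gödel ¬ of 0.09 = 0 (operand ≠ 0)
not a: Gödel ¬ of 0.83 = 0 (operand ≠ 0)
(c ∧ c) = min(0.65, 0.65) = 0.65
(not a → (c ∧ c)): 0 ≤ 0.65, so result = 1
(b → b): 0.09 ≤ 0.09, so result = 1
((b → b) ∧ c) = min(1, 0.65) = 0.65
((not a → (c ∧ c)) ∨ ((b → b) ∧ c)) = max(1, 0.65) = 1
not ((not a → (c ∧ c)) ∨ ((b → b) ∧ c)): Gödel ¬ of 1 = 0 (operand ≠ 0)
(not b → not ((not a → (c ∧ c)) ∨ ((b → b) ∧ c))): 0 ≤ 0, so result = 1
((((not c ∨ not b) ∧ b) ∨ b) → (not b → not ((not a → (c ∧ c)) ∨ ((b → b) ∧ c)))): 0.09 ≤ 1, so result = 1

1.00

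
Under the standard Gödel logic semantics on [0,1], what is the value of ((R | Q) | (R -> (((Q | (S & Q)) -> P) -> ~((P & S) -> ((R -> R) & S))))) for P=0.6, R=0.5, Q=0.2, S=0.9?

(R | Q) = max(0.5, 0.2) = 0.5
(S & Q) = min(0.9, 0.2) = 0.2
(Q | (S & Q)) = max(0.2, 0.2) = 0.2
((Q | (S & Q)) -> P): 0.2 ≤ 0.6, so result = 1
(P & S) = min(0.6, 0.9) = 0.6
(R -> R): 0.5 ≤ 0.5, so result = 1
((R -> R) & S) = min(1, 0.9) = 0.9
((P & S) -> ((R -> R) & S)): 0.6 ≤ 0.9, so result = 1
~((P & S) -> ((R -> R) & S)): Gödel ¬ of 1 = 0 (operand ≠ 0)
(((Q | (S & Q)) -> P) -> ~((P & S) -> ((R -> R) & S))): 1 > 0, so result = 0
(R -> (((Q | (S & Q)) -> P) -> ~((P & S) -> ((R -> R) & S)))): 0.5 > 0, so result = 0
((R | Q) | (R -> (((Q | (S & Q)) -> P) -> ~((P & S) -> ((R -> R) & S))))) = max(0.5, 0) = 0.5

0.50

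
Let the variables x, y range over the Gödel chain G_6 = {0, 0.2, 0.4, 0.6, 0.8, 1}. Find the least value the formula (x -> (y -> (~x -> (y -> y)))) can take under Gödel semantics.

Every assignment gives 1. For instance at x = 0, y = 0:
  ~x: Gödel ¬ of 0 = 1 (operand is 0)
  (y -> y): 0 ≤ 0, so result = 1
  (~x -> (y -> y)): 1 ≤ 1, so result = 1
  (y -> (~x -> (y -> y))): 0 ≤ 1, so result = 1
  (x -> (y -> (~x -> (y -> y)))): 0 ≤ 1, so result = 1
All 36 assignments give value 1 — the formula is a G_6-tautology.

1.00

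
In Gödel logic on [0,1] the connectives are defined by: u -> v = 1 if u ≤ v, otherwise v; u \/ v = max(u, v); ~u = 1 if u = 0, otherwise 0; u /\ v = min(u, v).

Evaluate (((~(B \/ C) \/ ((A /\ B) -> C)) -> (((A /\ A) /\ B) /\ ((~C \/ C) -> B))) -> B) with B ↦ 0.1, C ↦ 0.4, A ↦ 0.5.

1.00

(B \/ C) = max(0.1, 0.4) = 0.4
~(B \/ C): Gödel ¬ of 0.4 = 0 (operand ≠ 0)
(A /\ B) = min(0.5, 0.1) = 0.1
((A /\ B) -> C): 0.1 ≤ 0.4, so result = 1
(~(B \/ C) \/ ((A /\ B) -> C)) = max(0, 1) = 1
(A /\ A) = min(0.5, 0.5) = 0.5
((A /\ A) /\ B) = min(0.5, 0.1) = 0.1
~C: Gödel ¬ of 0.4 = 0 (operand ≠ 0)
(~C \/ C) = max(0, 0.4) = 0.4
((~C \/ C) -> B): 0.4 > 0.1, so result = 0.1
(((A /\ A) /\ B) /\ ((~C \/ C) -> B)) = min(0.1, 0.1) = 0.1
((~(B \/ C) \/ ((A /\ B) -> C)) -> (((A /\ A) /\ B) /\ ((~C \/ C) -> B))): 1 > 0.1, so result = 0.1
(((~(B \/ C) \/ ((A /\ B) -> C)) -> (((A /\ A) /\ B) /\ ((~C \/ C) -> B))) -> B): 0.1 ≤ 0.1, so result = 1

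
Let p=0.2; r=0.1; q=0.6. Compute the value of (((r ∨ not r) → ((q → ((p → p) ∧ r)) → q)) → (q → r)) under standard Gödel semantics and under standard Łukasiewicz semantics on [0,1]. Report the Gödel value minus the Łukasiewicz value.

-0.40

Gödel evaluation:
  not r: Gödel ¬ of 0.1 = 0 (operand ≠ 0)
  (r ∨ not r) = max(0.1, 0) = 0.1
  (p → p): 0.2 ≤ 0.2, so result = 1
  ((p → p) ∧ r) = min(1, 0.1) = 0.1
  (q → ((p → p) ∧ r)): 0.6 > 0.1, so result = 0.1
  ((q → ((p → p) ∧ r)) → q): 0.1 ≤ 0.6, so result = 1
  ((r ∨ not r) → ((q → ((p → p) ∧ r)) → q)): 0.1 ≤ 1, so result = 1
  (q → r): 0.6 > 0.1, so result = 0.1
  (((r ∨ not r) → ((q → ((p → p) ∧ r)) → q)) → (q → r)): 1 > 0.1, so result = 0.1
  Gödel value = 0.1
Łukasiewicz evaluation:
  not r: Łukasiewicz ¬ gives 1 − 0.1 = 0.9
  (r ∨ not r) = max(0.1, 0.9) = 0.9
  (p → p): min(1, 1 − 0.2 + 0.2) = 1
  ((p → p) ∧ r) = min(1, 0.1) = 0.1
  (q → ((p → p) ∧ r)): min(1, 1 − 0.6 + 0.1) = 0.5
  ((q → ((p → p) ∧ r)) → q): min(1, 1 − 0.5 + 0.6) = 1
  ((r ∨ not r) → ((q → ((p → p) ∧ r)) → q)): min(1, 1 − 0.9 + 1) = 1
  (q → r): min(1, 1 − 0.6 + 0.1) = 0.5
  (((r ∨ not r) → ((q → ((p → p) ∧ r)) → q)) → (q → r)): min(1, 1 − 1 + 0.5) = 0.5
  Łukasiewicz value = 0.5
Difference: 0.1 − 0.5 = -0.40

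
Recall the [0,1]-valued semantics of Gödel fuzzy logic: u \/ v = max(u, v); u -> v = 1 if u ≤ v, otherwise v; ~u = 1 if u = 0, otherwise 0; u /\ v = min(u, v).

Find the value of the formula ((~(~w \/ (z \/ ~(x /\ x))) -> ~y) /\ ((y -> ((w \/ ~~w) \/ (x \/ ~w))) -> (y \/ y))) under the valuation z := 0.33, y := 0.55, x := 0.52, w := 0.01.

~w: Gödel ¬ of 0.01 = 0 (operand ≠ 0)
(x /\ x) = min(0.52, 0.52) = 0.52
~(x /\ x): Gödel ¬ of 0.52 = 0 (operand ≠ 0)
(z \/ ~(x /\ x)) = max(0.33, 0) = 0.33
(~w \/ (z \/ ~(x /\ x))) = max(0, 0.33) = 0.33
~(~w \/ (z \/ ~(x /\ x))): Gödel ¬ of 0.33 = 0 (operand ≠ 0)
~y: Gödel ¬ of 0.55 = 0 (operand ≠ 0)
(~(~w \/ (z \/ ~(x /\ x))) -> ~y): 0 ≤ 0, so result = 1
~w: Gödel ¬ of 0.01 = 0 (operand ≠ 0)
~~w: Gödel ¬ of 0 = 1 (operand is 0)
(w \/ ~~w) = max(0.01, 1) = 1
~w: Gödel ¬ of 0.01 = 0 (operand ≠ 0)
(x \/ ~w) = max(0.52, 0) = 0.52
((w \/ ~~w) \/ (x \/ ~w)) = max(1, 0.52) = 1
(y -> ((w \/ ~~w) \/ (x \/ ~w))): 0.55 ≤ 1, so result = 1
(y \/ y) = max(0.55, 0.55) = 0.55
((y -> ((w \/ ~~w) \/ (x \/ ~w))) -> (y \/ y)): 1 > 0.55, so result = 0.55
((~(~w \/ (z \/ ~(x /\ x))) -> ~y) /\ ((y -> ((w \/ ~~w) \/ (x \/ ~w))) -> (y \/ y))) = min(1, 0.55) = 0.55

0.55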